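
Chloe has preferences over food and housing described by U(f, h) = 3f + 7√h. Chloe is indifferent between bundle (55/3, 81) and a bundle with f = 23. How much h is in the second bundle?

U(55/3, 81) = 118.
Set U(23, h) = 118 and solve.
With f = 23: 7√h = 118 − 3·23 = 49, so √h = 7 and h = 49.
Check: U(23, 49) = 118.

h = 49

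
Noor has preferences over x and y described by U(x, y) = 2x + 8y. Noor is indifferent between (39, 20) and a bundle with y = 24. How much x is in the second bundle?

x = 23

U(39, 20) = 238.
Set U(x, 24) = 238 and solve.
2x + 8·24 = 238 ⇒ 2x = 46 ⇒ x = 23.
Check: U(23, 24) = 238.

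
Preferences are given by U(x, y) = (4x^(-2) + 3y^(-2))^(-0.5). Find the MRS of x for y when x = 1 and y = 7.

For CES with ρ = -2, MRS = (4/3)·(y/x)^3.
At (1, 7): MRS = 1372/3.
That is, one extra unit of x is worth 1372/3 units of y at the margin.

MRS = 1372/3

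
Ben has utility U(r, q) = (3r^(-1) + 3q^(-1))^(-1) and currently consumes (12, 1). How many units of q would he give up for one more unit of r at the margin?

For CES with ρ = -1, MRS = (q/r)^2.
At (12, 1): MRS = 1/144.
The indifference curve has slope −1/144 at this bundle.

MRS = 1/144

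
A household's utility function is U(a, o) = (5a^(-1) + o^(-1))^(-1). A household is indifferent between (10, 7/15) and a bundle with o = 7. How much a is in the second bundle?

U depends on (a, o) only through S = 5a^(-1) + o^(-1), so equal utility means equal S. At (10, 7/15): S = 37/14.
With o = 7: 7^(-1) = 1/7, so 5a^(-1) = 37/14 − 1/7 = 2.5, i.e. a^(-1) = 0.5.
Hence a = 1/0.5 = 2.
Check: U(2, 7) = 0.3784.

a = 2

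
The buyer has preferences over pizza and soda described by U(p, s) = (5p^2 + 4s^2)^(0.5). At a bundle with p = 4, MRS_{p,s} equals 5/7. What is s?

For CES with ρ = 2, MRS = (5/4)·(s/p)^(-1).
Setting (5/4)·(s/4)^(-1) = 5/7 gives (s/4)^(-1) = 4/7, so s/4 = 1.75 and s = 7.

s = 7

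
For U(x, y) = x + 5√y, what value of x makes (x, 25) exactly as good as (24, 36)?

x = 29

U(24, 36) = 54.
Set U(x, 25) = 54 and solve.
With y = 25: √25 = 5, so x = 54 − 5·5 = 29.
Check: U(29, 25) = 54.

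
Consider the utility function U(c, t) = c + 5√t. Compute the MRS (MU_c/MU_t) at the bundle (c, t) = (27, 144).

MU_c = 1, MU_t = 5/(2√t).
MRS = 1 ÷ (5/(2√t)).
At (27, 144): MRS = 4.8.
The indifference curve has slope −4.8 at this bundle.

MRS = 4.8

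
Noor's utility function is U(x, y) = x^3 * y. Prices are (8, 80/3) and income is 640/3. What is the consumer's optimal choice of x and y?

x* = 20, y* = 2

MU_x = 3·x^2·y and MU_y = x^3.
MRS = MU_x/MU_y = (3/1)·y/x.
Tangency: set MRS = p_x/p_y = 8/(80/3) = 0.3.
So (3/1)·y/x = 0.3, i.e. y = 0.1·x.
Substitute into the budget 8·x + (80/3)·y = 640/3: (32/3)·x = 640/3, so x* = 20.
Then y* = 0.1·20 = 2.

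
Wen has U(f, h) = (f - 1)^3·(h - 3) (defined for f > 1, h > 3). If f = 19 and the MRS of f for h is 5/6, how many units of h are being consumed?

h = 8

MU_f = 3·(f−1)^2·(h−3), MU_h = (f−1)^3.
MRS = (3/1)·(h−3)/(f−1).
Substitute f = 19: MRS = (h − 3)/6. Setting this equal to 5/6 gives h − 3 = (5/6)·6 = 5, so h = 8.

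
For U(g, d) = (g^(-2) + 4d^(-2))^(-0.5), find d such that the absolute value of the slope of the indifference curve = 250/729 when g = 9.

For CES with ρ = -2, MRS = (1/4)·(d/g)^3.
Setting (1/4)·(d/9)^3 = 250/729 gives (d/9)^3 = 1000/729, so d/9 = 10/9 and d = 10.

d = 10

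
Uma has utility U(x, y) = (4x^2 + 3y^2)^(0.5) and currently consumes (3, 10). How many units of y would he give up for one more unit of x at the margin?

For CES with ρ = 2, MRS = (4/3)·(y/x)^(-1).
At (3, 10): MRS = 0.4.
The indifference curve has slope −0.4 at this bundle.

MRS = 0.4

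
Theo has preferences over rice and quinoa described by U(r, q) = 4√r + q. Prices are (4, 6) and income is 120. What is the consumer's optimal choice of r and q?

r* = 9, q* = 14

MU_r = 4/(2√r), MU_q = 1.
MRS = 4/(2√r) ÷ 1.
Tangency: set MRS = p_r/p_q = 4/6 = 2/3.
MRS depends only on r: 2/√r = 2/3 ⇒ √r = 2/(2/3) = 3 ⇒ r* = 9.
From the budget, 6·q = 120 − 4·9 = 84, so q* = 14.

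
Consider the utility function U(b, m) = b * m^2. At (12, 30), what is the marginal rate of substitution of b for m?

MU_b = m^2 and MU_m = 2·b·m.
MRS = MU_b/MU_m = (1/2)·m/b.
At (12, 30): MRS = 1.25.
The indifference curve has slope −1.25 at this bundle.

MRS = 1.25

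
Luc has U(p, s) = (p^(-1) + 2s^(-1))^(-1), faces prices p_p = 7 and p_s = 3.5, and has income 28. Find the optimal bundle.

p* = 2, s* = 4

For CES with ρ = -1, MRS = (1/2)·(s/p)^2.
Tangency: set MRS = p_p/p_s = 7/3.5 = 2.
So (s/p)^2 = 4; taking the square root, s/p = 2, i.e. s = 2·p.
Substitute into the budget 7·p + 3.5·s = 28: 14·p = 28, so p* = 2 and s* = 2·2 = 4.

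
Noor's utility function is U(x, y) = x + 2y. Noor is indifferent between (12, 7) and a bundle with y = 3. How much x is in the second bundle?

x = 20

U(12, 7) = 26.
Set U(x, 3) = 26 and solve.
x + 2·3 = 26 ⇒ x = 20 ⇒ x = 20.
Check: U(20, 3) = 26.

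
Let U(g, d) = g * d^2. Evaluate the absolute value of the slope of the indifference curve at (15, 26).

MU_g = d^2 and MU_d = 2·g·d.
MRS = MU_g/MU_d = (1/2)·d/g.
At (15, 26): MRS = 13/15.
So at (15, 26) the consumer would give up 13/15 units of d for one more unit of g.

MRS = 13/15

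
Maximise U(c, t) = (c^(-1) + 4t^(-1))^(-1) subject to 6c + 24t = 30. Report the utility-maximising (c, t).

c* = 1, t* = 1

For CES with ρ = -1, MRS = (1/4)·(t/c)^2.
Tangency: set MRS = p_c/p_t = 6/24 = 0.25.
So (t/c)^2 = 1; taking the square root, t/c = 1, i.e. t = c.
Substitute into the budget 6·c + 24·t = 30: 30·c = 30, so c* = 1 and t* = 1.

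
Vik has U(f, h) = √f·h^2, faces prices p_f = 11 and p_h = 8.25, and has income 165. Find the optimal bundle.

f* = 3, h* = 16

MU_f = 0.5·f^(-0.5)·h^2 and MU_h = 2·√f·h.
MRS = MU_f/MU_h = (0.25)·h/f.
Tangency: set MRS = p_f/p_h = 11/8.25 = 4/3.
So (0.25)·h/f = 4/3, i.e. h = (16/3)·f.
Substitute into the budget 11·f + 8.25·h = 165: 55·f = 165, so f* = 3.
Then h* = (16/3)·3 = 16.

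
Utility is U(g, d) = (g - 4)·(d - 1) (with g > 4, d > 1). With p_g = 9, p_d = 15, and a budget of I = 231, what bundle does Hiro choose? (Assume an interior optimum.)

MU_g = (d−1), MU_d = (g−4).
MRS = (d−1)/(g−4).
Tangency: set MRS = p_g/p_d = 9/15 = 0.6.
So (d − 1)/(g − 4) = 0.6, i.e. (d − 1) = 0.6·(g − 4).
Rewrite the budget in excess-of-subsistence terms: 9·(g − 4) + 15·(d − 1) = 231 − 9·4 − 15·1 = 180.
Substituting, 18·(g − 4) = 180, so g − 4 = 10 and g* = 14.
Then d − 1 = 0.6·10 = 6, so d* = 7.

g* = 14, d* = 7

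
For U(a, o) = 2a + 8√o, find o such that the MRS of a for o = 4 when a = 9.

o = 64

MU_a = 2, MU_o = 8/(2√o).
MRS = 2 ÷ (8/(2√o)).
MRS depends only on o: 0.5·√o = 4 ⇒ √o = 4/0.5 = 8 ⇒ o = 64.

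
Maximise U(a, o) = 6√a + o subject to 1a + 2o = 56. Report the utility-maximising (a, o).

a* = 36, o* = 10

MU_a = 6/(2√a), MU_o = 1.
MRS = 6/(2√a) ÷ 1.
Tangency: set MRS = p_a/p_o = 1/2 = 0.5.
MRS depends only on a: 3/√a = 0.5 ⇒ √a = 3/0.5 = 6 ⇒ a* = 36.
From the budget, 2·o = 56 − 1·36 = 20, so o* = 10.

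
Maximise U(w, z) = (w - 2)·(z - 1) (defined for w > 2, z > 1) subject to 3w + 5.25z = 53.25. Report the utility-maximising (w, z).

MU_w = (z−1), MU_z = (w−2).
MRS = (z−1)/(w−2).
Tangency: set MRS = p_w/p_z = 3/5.25 = 4/7.
So (z − 1)/(w − 2) = 4/7, i.e. (z − 1) = (4/7)·(w − 2).
Rewrite the budget in excess-of-subsistence terms: 3·(w − 2) + 5.25·(z − 1) = 53.25 − 3·2 − 5.25·1 = 42.
Substituting, 6·(w − 2) = 42, so w − 2 = 7 and w* = 9.
Then z − 1 = (4/7)·7 = 4, so z* = 5.

w* = 9, z* = 5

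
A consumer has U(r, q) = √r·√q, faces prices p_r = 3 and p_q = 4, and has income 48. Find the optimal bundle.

r* = 8, q* = 6

MU_r = 0.5·r^(-0.5)·√q and MU_q = 0.5·√r·q^(-0.5).
MRS = MU_r/MU_q = q/r.
Tangency: set MRS = p_r/p_q = 3/4 = 0.75.
So q/r = 0.75, i.e. q = 0.75·r.
Substitute into the budget 3·r + 4·q = 48: 6·r = 48, so r* = 8.
Then q* = 0.75·8 = 6.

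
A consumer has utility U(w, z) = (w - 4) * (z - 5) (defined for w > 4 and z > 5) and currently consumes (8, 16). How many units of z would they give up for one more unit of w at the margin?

MRS = 2.75

MU_w = (z−5), MU_z = (w−4).
MRS = (z−5)/(w−4).
At (8, 16): MRS = 2.75.
The indifference curve has slope −2.75 at this bundle.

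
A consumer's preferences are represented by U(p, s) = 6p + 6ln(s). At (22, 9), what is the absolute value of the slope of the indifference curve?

MRS = 9

MU_p = 6, MU_s = 6/s.
MRS = 6 ÷ (6/s).
At (22, 9): MRS = 9.
The indifference curve has slope −9 at this bundle.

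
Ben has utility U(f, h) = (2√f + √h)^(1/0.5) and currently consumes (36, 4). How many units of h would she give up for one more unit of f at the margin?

For CES with ρ = 0.5, MRS = (2/1)·√(h/f).
At (36, 4): MRS = 2/3.
The indifference curve has slope −2/3 at this bundle.

MRS = 2/3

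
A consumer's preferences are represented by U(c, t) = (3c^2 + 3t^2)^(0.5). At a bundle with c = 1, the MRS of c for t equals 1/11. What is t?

t = 11

For CES with ρ = 2, MRS = (t/c)^(-1).
Setting (t/1)^(-1) = 1/11 gives t/1 = 11 and t = 11.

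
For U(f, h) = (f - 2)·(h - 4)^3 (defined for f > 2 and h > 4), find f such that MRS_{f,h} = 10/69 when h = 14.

MU_f = (h−4)^3, MU_h = 3·(f−2)·(h−4)^2.
MRS = (1/3)·(h−4)/(f−2).
Substitute h = 14: MRS = (10/3)/(f − 2). Setting this equal to 10/69 gives f − 2 = (10/3)/(10/69) = 23, so f = 25.

f = 25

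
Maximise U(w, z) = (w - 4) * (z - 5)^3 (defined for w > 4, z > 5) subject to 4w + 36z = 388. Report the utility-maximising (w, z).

w* = 16, z* = 9

MU_w = (z−5)^3, MU_z = 3·(w−4)·(z−5)^2.
MRS = (1/3)·(z−5)/(w−4).
Tangency: set MRS = p_w/p_z = 4/36 = 1/9.
So (1/3)·(z − 5)/(w − 4) = 1/9, i.e. (z − 5) = (1/3)·(w − 4).
Rewrite the budget in excess-of-subsistence terms: 4·(w − 4) + 36·(z − 5) = 388 − 4·4 − 36·5 = 192.
Substituting, 16·(w − 4) = 192, so w − 4 = 12 and w* = 16.
Then z − 5 = (1/3)·12 = 4, so z* = 9.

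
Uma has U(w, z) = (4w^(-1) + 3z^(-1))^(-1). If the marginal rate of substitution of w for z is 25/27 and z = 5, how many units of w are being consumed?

w = 6

For CES with ρ = -1, MRS = (4/3)·(z/w)^2.
Setting (4/3)·(5/w)^2 = 25/27 gives (5/w)^2 = 25/36, so 5/w = 5/6 and w = 6.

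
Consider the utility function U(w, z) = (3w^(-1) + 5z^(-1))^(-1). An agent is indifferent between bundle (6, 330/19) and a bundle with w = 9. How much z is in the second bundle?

U depends on (w, z) only through S = 3w^(-1) + 5z^(-1), so equal utility means equal S. At (6, 330/19): S = 26/33.
With w = 9: 3·9^(-1) = 1/3, so 5z^(-1) = 26/33 − 1/3 = 5/11, i.e. z^(-1) = 1/11.
Hence z = 1/(1/11) = 11.
Check: U(9, 11) = 1.2692.

z = 11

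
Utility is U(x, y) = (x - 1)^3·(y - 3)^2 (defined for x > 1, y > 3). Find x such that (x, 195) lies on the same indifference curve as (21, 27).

U(21, 27) = 4608000.
Set U(x, 195) = 4608000 and solve.
With y = 195: (195 − 3)^2 = 36864, so (x − 1)^3 = 4608000/36864 = 125.
Taking the cube root (with x > 1): x − 1 = 5, so x = 6.
Check: U(6, 195) = 4608000.

x = 6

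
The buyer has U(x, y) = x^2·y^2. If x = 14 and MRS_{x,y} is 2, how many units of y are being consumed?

MU_x = 2·x·y^2 and MU_y = 2·x^2·y.
MRS = MU_x/MU_y = y/x.
Substitute x = 14: MRS = y/14. Setting y/14 = 2 gives y = 2·14 = 28.

y = 28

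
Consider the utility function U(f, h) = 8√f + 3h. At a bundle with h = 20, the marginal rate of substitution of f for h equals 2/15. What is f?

f = 100

MU_f = 8/(2√f), MU_h = 3.
MRS = 8/(2√f) ÷ 3.
MRS depends only on f: (4/3)/√f = 2/15 ⇒ √f = (4/3)/(2/15) = 10 ⇒ f = 100.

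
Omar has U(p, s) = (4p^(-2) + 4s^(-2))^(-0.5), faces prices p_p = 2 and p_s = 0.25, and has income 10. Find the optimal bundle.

For CES with ρ = -2, MRS = (s/p)^3.
Tangency: set MRS = p_p/p_s = 2/0.25 = 8.
So (s/p)^3 = 8; taking the cube root, s/p = 2, i.e. s = 2·p.
Substitute into the budget 2·p + 0.25·s = 10: 2.5·p = 10, so p* = 4 and s* = 2·4 = 8.

p* = 4, s* = 8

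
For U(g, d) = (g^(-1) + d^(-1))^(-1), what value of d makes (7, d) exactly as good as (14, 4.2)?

d = 6

U depends on (g, d) only through S = g^(-1) + d^(-1), so equal utility means equal S. At (14, 4.2): S = 13/42.
With g = 7: 7^(-1) = 1/7, so d^(-1) = 13/42 − 1/7 = 1/6.
Hence d = 1/(1/6) = 6.
Check: U(7, 6) = 3.2308.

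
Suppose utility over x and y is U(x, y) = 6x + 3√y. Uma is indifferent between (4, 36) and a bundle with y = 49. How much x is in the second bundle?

U(4, 36) = 42.
Set U(x, 49) = 42 and solve.
With y = 49: √49 = 7, so 6x = 42 − 3·7 = 21 and x = 3.5.
Check: U(3.5, 49) = 42.

x = 3.5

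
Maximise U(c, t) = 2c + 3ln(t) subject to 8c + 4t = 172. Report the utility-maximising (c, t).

c* = 20, t* = 3

MU_c = 2, MU_t = 3/t.
MRS = 2 ÷ (3/t).
Tangency: set MRS = p_c/p_t = 8/4 = 2.
MRS depends only on t: (2/3)·t = 2 ⇒ t* = 2/(2/3) = 3.
From the budget, 8·c = 172 − 4·3 = 160, so c* = 20.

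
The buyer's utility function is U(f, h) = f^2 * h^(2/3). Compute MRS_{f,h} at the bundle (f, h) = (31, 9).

MRS = 27/31

MU_f = 2·f·h^(2/3) and MU_h = 2/3·f^2·h^(-1/3).
MRS = MU_f/MU_h = (3)·h/f.
At (31, 9): MRS = 27/31.
So at (31, 9) the consumer would give up 27/31 units of h for one more unit of f.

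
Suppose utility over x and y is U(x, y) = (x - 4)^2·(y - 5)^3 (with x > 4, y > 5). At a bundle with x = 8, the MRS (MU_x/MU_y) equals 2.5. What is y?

MU_x = 2·(x−4)·(y−5)^3, MU_y = 3·(x−4)^2·(y−5)^2.
MRS = (2/3)·(y−5)/(x−4).
Substitute x = 8: MRS = (y − 5)/6. Setting this equal to 2.5 gives y − 5 = 2.5·6 = 15, so y = 20.

y = 20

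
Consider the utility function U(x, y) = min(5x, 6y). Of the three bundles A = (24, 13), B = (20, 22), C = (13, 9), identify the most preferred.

Evaluate utility at each bundle:
U(A) = 78.
U(B) = 100.
U(C) = 54.
Highest utility is B, so B ≻ A ≻ C.

Bundle B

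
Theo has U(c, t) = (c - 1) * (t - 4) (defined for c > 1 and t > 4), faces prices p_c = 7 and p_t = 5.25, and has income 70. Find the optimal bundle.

MU_c = (t−4), MU_t = (c−1).
MRS = (t−4)/(c−1).
Tangency: set MRS = p_c/p_t = 7/5.25 = 4/3.
So (t − 4)/(c − 1) = 4/3, i.e. (t − 4) = (4/3)·(c − 1).
Rewrite the budget in excess-of-subsistence terms: 7·(c − 1) + 5.25·(t − 4) = 70 − 7·1 − 5.25·4 = 42.
Substituting, 14·(c − 1) = 42, so c − 1 = 3 and c* = 4.
Then t − 4 = (4/3)·3 = 4, so t* = 8.

c* = 4, t* = 8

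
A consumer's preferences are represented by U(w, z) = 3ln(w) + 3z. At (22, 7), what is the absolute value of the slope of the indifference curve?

MU_w = 3/w, MU_z = 3.
MRS = 3/w ÷ 3.
At (22, 7): MRS = 1/22.
The indifference curve has slope −1/22 at this bundle.

MRS = 1/22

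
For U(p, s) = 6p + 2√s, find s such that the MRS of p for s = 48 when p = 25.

MU_p = 6, MU_s = 2/(2√s).
MRS = 6 ÷ (2/(2√s)).
MRS depends only on s: 6·√s = 48 ⇒ √s = 48/6 = 8 ⇒ s = 64.

s = 64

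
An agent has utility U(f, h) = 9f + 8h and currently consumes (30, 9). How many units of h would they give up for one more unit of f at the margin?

MRS = 1.125

MU_f = 9, MU_h = 8, so MRS = 9/8 = 1.125 at every bundle.
At (30, 9): MRS = 1.125.
The indifference curve has slope −1.125 at this bundle.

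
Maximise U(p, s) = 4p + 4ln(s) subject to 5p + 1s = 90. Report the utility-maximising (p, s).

p* = 17, s* = 5

MU_p = 4, MU_s = 4/s.
MRS = 4 ÷ (4/s).
Tangency: set MRS = p_p/p_s = 5/1 = 5.
MRS depends only on s: s = 5 ⇒ s* = 5.
From the budget, 5·p = 90 − 1·5 = 85, so p* = 17.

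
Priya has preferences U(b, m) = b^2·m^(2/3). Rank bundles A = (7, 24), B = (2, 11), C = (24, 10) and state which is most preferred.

Bundle C

Evaluate utility at each bundle:
U(A) = 407.696.
U(B) = 19.784.
U(C) = 2673.555.
Highest utility is C, so C ≻ A ≻ B.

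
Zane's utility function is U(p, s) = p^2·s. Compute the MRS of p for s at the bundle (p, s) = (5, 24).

MU_p = 2·p·s and MU_s = p^2.
MRS = MU_p/MU_s = (2/1)·s/p.
At (5, 24): MRS = 9.6.
That is, one extra unit of p is worth 9.6 units of s at the margin.

MRS = 9.6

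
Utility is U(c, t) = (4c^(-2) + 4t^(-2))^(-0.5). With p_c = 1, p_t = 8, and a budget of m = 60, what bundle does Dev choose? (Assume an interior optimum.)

c* = 12, t* = 6

For CES with ρ = -2, MRS = (t/c)^3.
Tangency: set MRS = p_c/p_t = 1/8 = 0.125.
So (t/c)^3 = 0.125; taking the cube root, t/c = 0.5, i.e. t = 0.5·c.
Substitute into the budget 1·c + 8·t = 60: 5·c = 60, so c* = 12 and t* = 0.5·12 = 6.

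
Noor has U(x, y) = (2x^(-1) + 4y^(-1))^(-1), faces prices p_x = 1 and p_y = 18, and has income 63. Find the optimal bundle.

For CES with ρ = -1, MRS = (2/4)·(y/x)^2.
Tangency: set MRS = p_x/p_y = 1/18.
So (y/x)^2 = 1/9; taking the square root, y/x = 1/3, i.e. y = (1/3)·x.
Substitute into the budget 1·x + 18·y = 63: 7·x = 63, so x* = 9 and y* = (1/3)·9 = 3.

x* = 9, y* = 3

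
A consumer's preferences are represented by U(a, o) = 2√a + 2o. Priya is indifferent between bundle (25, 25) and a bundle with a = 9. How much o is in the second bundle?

U(25, 25) = 60.
Set U(9, o) = 60 and solve.
With a = 9: √9 = 3, so 2o = 60 − 2·3 = 54 and o = 27.
Check: U(9, 27) = 60.

o = 27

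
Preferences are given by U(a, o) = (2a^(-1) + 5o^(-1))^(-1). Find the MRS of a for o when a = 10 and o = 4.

MRS = 8/125

For CES with ρ = -1, MRS = (2/5)·(o/a)^2.
At (10, 4): MRS = 8/125.
That is, one extra unit of a is worth 8/125 units of o at the margin.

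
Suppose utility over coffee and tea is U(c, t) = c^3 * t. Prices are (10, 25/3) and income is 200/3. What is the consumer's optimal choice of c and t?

c* = 5, t* = 2

MU_c = 3·c^2·t and MU_t = c^3.
MRS = MU_c/MU_t = (3/1)·t/c.
Tangency: set MRS = p_c/p_t = 10/(25/3) = 1.2.
So (3/1)·t/c = 1.2, i.e. t = 0.4·c.
Substitute into the budget 10·c + (25/3)·t = 200/3: (40/3)·c = 200/3, so c* = 5.
Then t* = 0.4·5 = 2.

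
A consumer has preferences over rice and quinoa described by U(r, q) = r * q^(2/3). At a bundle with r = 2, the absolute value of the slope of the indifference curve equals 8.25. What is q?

q = 11

MU_r = q^(2/3) and MU_q = 2/3·r·q^(-1/3).
MRS = MU_r/MU_q = (1.5)·q/r.
Substitute r = 2: MRS = q/(4/3). Setting q/(4/3) = 8.25 gives q = 8.25·(4/3) = 11.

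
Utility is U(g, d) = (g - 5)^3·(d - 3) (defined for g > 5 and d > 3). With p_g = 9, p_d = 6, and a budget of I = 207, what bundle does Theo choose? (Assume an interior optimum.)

MU_g = 3·(g−5)^2·(d−3), MU_d = (g−5)^3.
MRS = (3/1)·(d−3)/(g−5).
Tangency: set MRS = p_g/p_d = 9/6 = 1.5.
So (3/1)·(d − 3)/(g − 5) = 1.5, i.e. (d − 3) = 0.5·(g − 5).
Rewrite the budget in excess-of-subsistence terms: 9·(g − 5) + 6·(d − 3) = 207 − 9·5 − 6·3 = 144.
Substituting, 12·(g − 5) = 144, so g − 5 = 12 and g* = 17.
Then d − 3 = 0.5·12 = 6, so d* = 9.

g* = 17, d* = 9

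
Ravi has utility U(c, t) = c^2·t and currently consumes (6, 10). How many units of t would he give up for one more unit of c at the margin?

MU_c = 2·c·t and MU_t = c^2.
MRS = MU_c/MU_t = (2/1)·t/c.
At (6, 10): MRS = 10/3.
The indifference curve has slope −10/3 at this bundle.

MRS = 10/3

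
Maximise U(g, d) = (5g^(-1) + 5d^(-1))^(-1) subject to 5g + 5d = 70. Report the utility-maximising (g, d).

g* = 7, d* = 7

For CES with ρ = -1, MRS = (d/g)^2.
Tangency: set MRS = p_g/p_d = 5/5 = 1.
So (d/g)^2 = 1; taking the square root, d/g = 1, i.e. d = g.
Substitute into the budget 5·g + 5·d = 70: 10·g = 70, so g* = 7 and d* = 7.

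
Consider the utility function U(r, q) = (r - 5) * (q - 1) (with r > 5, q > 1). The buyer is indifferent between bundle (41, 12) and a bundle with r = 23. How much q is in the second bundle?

U(41, 12) = 396.
Set U(23, q) = 396 and solve.
With r = 23: (23 − 5) = 18, so (q − 1) = 396/18 = 22.
So q = 1 + 22 = 23.
Check: U(23, 23) = 396.

q = 23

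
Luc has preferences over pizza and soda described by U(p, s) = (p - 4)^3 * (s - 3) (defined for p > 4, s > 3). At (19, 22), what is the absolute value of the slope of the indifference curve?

MU_p = 3·(p−4)^2·(s−3), MU_s = (p−4)^3.
MRS = (3/1)·(s−3)/(p−4).
At (19, 22): MRS = 3.8.
The indifference curve has slope −3.8 at this bundle.

MRS = 3.8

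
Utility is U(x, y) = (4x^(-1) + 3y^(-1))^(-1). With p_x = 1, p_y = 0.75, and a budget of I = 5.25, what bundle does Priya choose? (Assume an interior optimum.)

x* = 3, y* = 3

For CES with ρ = -1, MRS = (4/3)·(y/x)^2.
Tangency: set MRS = p_x/p_y = 1/0.75 = 4/3.
So (y/x)^2 = 1; taking the square root, y/x = 1, i.e. y = x.
Substitute into the budget 1·x + 0.75·y = 5.25: 1.75·x = 5.25, so x* = 3 and y* = 3.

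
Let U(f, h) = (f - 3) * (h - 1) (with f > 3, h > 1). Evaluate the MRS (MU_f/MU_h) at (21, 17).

MRS = 8/9

MU_f = (h−1), MU_h = (f−3).
MRS = (h−1)/(f−3).
At (21, 17): MRS = 8/9.
So at (21, 17) the consumer would give up 8/9 units of h for one more unit of f.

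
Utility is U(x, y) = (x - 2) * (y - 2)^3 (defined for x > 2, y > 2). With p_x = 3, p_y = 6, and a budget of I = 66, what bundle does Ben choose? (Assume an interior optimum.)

x* = 6, y* = 8

MU_x = (y−2)^3, MU_y = 3·(x−2)·(y−2)^2.
MRS = (1/3)·(y−2)/(x−2).
Tangency: set MRS = p_x/p_y = 3/6 = 0.5.
So (1/3)·(y − 2)/(x − 2) = 0.5, i.e. (y − 2) = 1.5·(x − 2).
Rewrite the budget in excess-of-subsistence terms: 3·(x − 2) + 6·(y − 2) = 66 − 3·2 − 6·2 = 48.
Substituting, 12·(x − 2) = 48, so x − 2 = 4 and x* = 6.
Then y − 2 = 1.5·4 = 6, so y* = 8.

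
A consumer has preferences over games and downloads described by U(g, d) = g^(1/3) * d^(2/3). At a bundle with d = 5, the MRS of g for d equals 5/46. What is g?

g = 23

MU_g = 1/3·g^(-2/3)·d^(2/3) and MU_d = 2/3·g^(1/3)·d^(-1/3).
MRS = MU_g/MU_d = (0.5)·d/g.
Substitute d = 5: MRS = 2.5/g. Setting 2.5/g = 5/46 gives g = 2.5/(5/46) = 23.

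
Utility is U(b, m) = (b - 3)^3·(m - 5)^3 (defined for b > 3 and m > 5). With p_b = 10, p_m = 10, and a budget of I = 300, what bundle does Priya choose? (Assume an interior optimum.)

b* = 14, m* = 16

MU_b = 3·(b−3)^2·(m−5)^3, MU_m = 3·(b−3)^3·(m−5)^2.
MRS = (m−5)/(b−3).
Tangency: set MRS = p_b/p_m = 10/10 = 1.
So (m − 5)/(b − 3) = 1, i.e. (m − 5) = (b − 3).
Rewrite the budget in excess-of-subsistence terms: 10·(b − 3) + 10·(m − 5) = 300 − 10·3 − 10·5 = 220.
Substituting, 20·(b − 3) = 220, so b − 3 = 11 and b* = 14.
Then m − 5 = 11, so m* = 16.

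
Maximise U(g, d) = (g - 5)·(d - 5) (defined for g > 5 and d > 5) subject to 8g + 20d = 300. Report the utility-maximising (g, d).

g* = 15, d* = 9

MU_g = (d−5), MU_d = (g−5).
MRS = (d−5)/(g−5).
Tangency: set MRS = p_g/p_d = 8/20 = 0.4.
So (d − 5)/(g − 5) = 0.4, i.e. (d − 5) = 0.4·(g − 5).
Rewrite the budget in excess-of-subsistence terms: 8·(g − 5) + 20·(d − 5) = 300 − 8·5 − 20·5 = 160.
Substituting, 16·(g − 5) = 160, so g − 5 = 10 and g* = 15.
Then d − 5 = 0.4·10 = 4, so d* = 9.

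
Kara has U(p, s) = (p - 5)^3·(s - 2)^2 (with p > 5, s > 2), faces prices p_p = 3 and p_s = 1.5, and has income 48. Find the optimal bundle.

MU_p = 3·(p−5)^2·(s−2)^2, MU_s = 2·(p−5)^3·(s−2).
MRS = (3/2)·(s−2)/(p−5).
Tangency: set MRS = p_p/p_s = 3/1.5 = 2.
So (3/2)·(s − 2)/(p − 5) = 2, i.e. (s − 2) = (4/3)·(p − 5).
Rewrite the budget in excess-of-subsistence terms: 3·(p − 5) + 1.5·(s − 2) = 48 − 3·5 − 1.5·2 = 30.
Substituting, 5·(p − 5) = 30, so p − 5 = 6 and p* = 11.
Then s − 2 = (4/3)·6 = 8, so s* = 10.

p* = 11, s* = 10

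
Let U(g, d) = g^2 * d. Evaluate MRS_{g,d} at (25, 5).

MU_g = 2·g·d and MU_d = g^2.
MRS = MU_g/MU_d = (2/1)·d/g.
At (25, 5): MRS = 0.4.
The indifference curve has slope −0.4 at this bundle.

MRS = 0.4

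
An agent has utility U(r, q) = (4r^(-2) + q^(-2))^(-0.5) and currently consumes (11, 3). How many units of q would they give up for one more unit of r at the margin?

For CES with ρ = -2, MRS = (4/1)·(q/r)^3.
At (11, 3): MRS = 108/1331.
So at (11, 3) the consumer would give up 108/1331 units of q for one more unit of r.

MRS = 108/1331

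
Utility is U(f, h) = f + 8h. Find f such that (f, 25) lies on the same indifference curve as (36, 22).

U(36, 22) = 212.
Set U(f, 25) = 212 and solve.
f + 8·25 = 212 ⇒ f = 12 ⇒ f = 12.
Check: U(12, 25) = 212.

f = 12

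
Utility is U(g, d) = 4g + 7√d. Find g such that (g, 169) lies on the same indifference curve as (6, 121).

g = 2.5

U(6, 121) = 101.
Set U(g, 169) = 101 and solve.
With d = 169: √169 = 13, so 4g = 101 − 7·13 = 10 and g = 2.5.
Check: U(2.5, 169) = 101.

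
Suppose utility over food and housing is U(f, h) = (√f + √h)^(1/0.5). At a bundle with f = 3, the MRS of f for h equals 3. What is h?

For CES with ρ = 0.5, MRS = √(h/f).
Setting √(h/3) = 3 gives h/3 = 9 and h = 27.

h = 27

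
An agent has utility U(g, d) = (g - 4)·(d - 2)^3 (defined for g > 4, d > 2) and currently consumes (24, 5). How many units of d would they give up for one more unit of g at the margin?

MRS = 0.05

MU_g = (d−2)^3, MU_d = 3·(g−4)·(d−2)^2.
MRS = (1/3)·(d−2)/(g−4).
At (24, 5): MRS = 0.05.
So at (24, 5) the consumer would give up 0.05 units of d for one more unit of g.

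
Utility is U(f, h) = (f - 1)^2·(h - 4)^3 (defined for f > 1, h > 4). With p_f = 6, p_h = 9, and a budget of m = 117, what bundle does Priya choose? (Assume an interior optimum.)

MU_f = 2·(f−1)·(h−4)^3, MU_h = 3·(f−1)^2·(h−4)^2.
MRS = (2/3)·(h−4)/(f−1).
Tangency: set MRS = p_f/p_h = 6/9 = 2/3.
So (2/3)·(h − 4)/(f − 1) = 2/3, i.e. (h − 4) = (f − 1).
Rewrite the budget in excess-of-subsistence terms: 6·(f − 1) + 9·(h − 4) = 117 − 6·1 − 9·4 = 75.
Substituting, 15·(f − 1) = 75, so f − 1 = 5 and f* = 6.
Then h − 4 = 5, so h* = 9.

f* = 6, h* = 9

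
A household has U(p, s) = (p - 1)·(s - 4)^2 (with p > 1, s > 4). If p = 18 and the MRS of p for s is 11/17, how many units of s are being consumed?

MU_p = (s−4)^2, MU_s = 2·(p−1)·(s−4).
MRS = (1/2)·(s−4)/(p−1).
Substitute p = 18: MRS = (s − 4)/34. Setting this equal to 11/17 gives s − 4 = (11/17)·34 = 22, so s = 26.

s = 26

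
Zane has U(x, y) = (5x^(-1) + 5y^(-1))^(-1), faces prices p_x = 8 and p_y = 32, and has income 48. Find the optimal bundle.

x* = 2, y* = 1

For CES with ρ = -1, MRS = (y/x)^2.
Tangency: set MRS = p_x/p_y = 8/32 = 0.25.
So (y/x)^2 = 0.25; taking the square root, y/x = 0.5, i.e. y = 0.5·x.
Substitute into the budget 8·x + 32·y = 48: 24·x = 48, so x* = 2 and y* = 0.5·2 = 1.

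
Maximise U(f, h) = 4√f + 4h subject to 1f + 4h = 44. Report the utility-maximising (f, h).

MU_f = 4/(2√f), MU_h = 4.
MRS = 4/(2√f) ÷ 4.
Tangency: set MRS = p_f/p_h = 1/4 = 0.25.
MRS depends only on f: 0.5/√f = 0.25 ⇒ √f = 0.5/0.25 = 2 ⇒ f* = 4.
From the budget, 4·h = 44 − 1·4 = 40, so h* = 10.

f* = 4, h* = 10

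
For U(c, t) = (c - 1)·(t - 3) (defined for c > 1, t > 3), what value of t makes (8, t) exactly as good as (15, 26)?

t = 49

U(15, 26) = 322.
Set U(8, t) = 322 and solve.
With c = 8: (8 − 1) = 7, so (t − 3) = 322/7 = 46.
So t = 3 + 46 = 49.
Check: U(8, 49) = 322.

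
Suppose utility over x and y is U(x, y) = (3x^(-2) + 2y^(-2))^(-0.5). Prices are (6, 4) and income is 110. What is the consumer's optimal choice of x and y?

x* = 11, y* = 11

For CES with ρ = -2, MRS = (3/2)·(y/x)^3.
Tangency: set MRS = p_x/p_y = 6/4 = 1.5.
So (y/x)^3 = 1; taking the cube root, y/x = 1, i.e. y = x.
Substitute into the budget 6·x + 4·y = 110: 10·x = 110, so x* = 11 and y* = 11.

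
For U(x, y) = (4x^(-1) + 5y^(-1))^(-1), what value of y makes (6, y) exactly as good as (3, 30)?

U depends on (x, y) only through S = 4x^(-1) + 5y^(-1), so equal utility means equal S. At (3, 30): S = 1.5.
With x = 6: 4·6^(-1) = 2/3, so 5y^(-1) = 1.5 − 2/3 = 5/6, i.e. y^(-1) = 1/6.
Hence y = 1/(1/6) = 6.
Check: U(6, 6) = 0.6667.

y = 6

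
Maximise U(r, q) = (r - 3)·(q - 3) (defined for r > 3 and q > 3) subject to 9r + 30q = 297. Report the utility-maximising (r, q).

MU_r = (q−3), MU_q = (r−3).
MRS = (q−3)/(r−3).
Tangency: set MRS = p_r/p_q = 9/30 = 0.3.
So (q − 3)/(r − 3) = 0.3, i.e. (q − 3) = 0.3·(r − 3).
Rewrite the budget in excess-of-subsistence terms: 9·(r − 3) + 30·(q − 3) = 297 − 9·3 − 30·3 = 180.
Substituting, 18·(r − 3) = 180, so r − 3 = 10 and r* = 13.
Then q − 3 = 0.3·10 = 3, so q* = 6.

r* = 13, q* = 6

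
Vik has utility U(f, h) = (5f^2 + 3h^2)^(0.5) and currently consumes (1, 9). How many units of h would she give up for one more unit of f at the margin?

MRS = 5/27

For CES with ρ = 2, MRS = (5/3)·(h/f)^(-1).
At (1, 9): MRS = 5/27.
So at (1, 9) the consumer would give up 5/27 units of h for one more unit of f.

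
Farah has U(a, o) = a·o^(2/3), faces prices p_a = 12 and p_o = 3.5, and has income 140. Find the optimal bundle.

MU_a = o^(2/3) and MU_o = 2/3·a·o^(-1/3).
MRS = MU_a/MU_o = (1.5)·o/a.
Tangency: set MRS = p_a/p_o = 12/3.5 = 24/7.
So (1.5)·o/a = 24/7, i.e. o = (16/7)·a.
Substitute into the budget 12·a + 3.5·o = 140: 20·a = 140, so a* = 7.
Then o* = (16/7)·7 = 16.

a* = 7, o* = 16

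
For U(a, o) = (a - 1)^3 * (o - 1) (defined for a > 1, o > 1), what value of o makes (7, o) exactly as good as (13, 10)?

U(13, 10) = 15552.
Set U(7, o) = 15552 and solve.
With a = 7: (7 − 1)^3 = 216, so (o − 1) = 15552/216 = 72.
So o = 1 + 72 = 73.
Check: U(7, 73) = 15552.

o = 73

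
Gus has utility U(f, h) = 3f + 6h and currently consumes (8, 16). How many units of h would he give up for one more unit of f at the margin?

MRS = 0.5

MU_f = 3, MU_h = 6, so MRS = 3/6 = 0.5 at every bundle.
At (8, 16): MRS = 0.5.
That is, one extra unit of f is worth 0.5 units of h at the margin.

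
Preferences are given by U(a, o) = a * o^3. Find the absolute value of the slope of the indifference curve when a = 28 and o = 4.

MRS = 1/21

MU_a = o^3 and MU_o = 3·a·o^2.
MRS = MU_a/MU_o = (1/3)·o/a.
At (28, 4): MRS = 1/21.
The indifference curve has slope −1/21 at this bundle.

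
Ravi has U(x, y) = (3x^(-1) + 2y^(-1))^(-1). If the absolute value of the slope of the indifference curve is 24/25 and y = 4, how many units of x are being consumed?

x = 5

For CES with ρ = -1, MRS = (3/2)·(y/x)^2.
Setting (3/2)·(4/x)^2 = 24/25 gives (4/x)^2 = 16/25, so 4/x = 0.8 and x = 5.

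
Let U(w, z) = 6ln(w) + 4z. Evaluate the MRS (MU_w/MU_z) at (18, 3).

MU_w = 6/w, MU_z = 4.
MRS = 6/w ÷ 4.
At (18, 3): MRS = 1/12.
The indifference curve has slope −1/12 at this bundle.

MRS = 1/12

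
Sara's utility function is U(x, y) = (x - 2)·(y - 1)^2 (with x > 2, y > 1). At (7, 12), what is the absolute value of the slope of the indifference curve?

MRS = 1.1

MU_x = (y−1)^2, MU_y = 2·(x−2)·(y−1).
MRS = (1/2)·(y−1)/(x−2).
At (7, 12): MRS = 1.1.
So at (7, 12) the consumer would give up 1.1 units of y for one more unit of x.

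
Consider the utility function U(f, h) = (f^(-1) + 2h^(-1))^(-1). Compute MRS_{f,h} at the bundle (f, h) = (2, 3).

MRS = 1.125

For CES with ρ = -1, MRS = (1/2)·(h/f)^2.
At (2, 3): MRS = 1.125.
That is, one extra unit of f is worth 1.125 units of h at the margin.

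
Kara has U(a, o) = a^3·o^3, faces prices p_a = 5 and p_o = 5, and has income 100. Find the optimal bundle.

MU_a = 3·a^2·o^3 and MU_o = 3·a^3·o^2.
MRS = MU_a/MU_o = o/a.
Tangency: set MRS = p_a/p_o = 5/5 = 1.
So o/a = 1, i.e. o = a.
Substitute into the budget 5·a + 5·o = 100: 10·a = 100, so a* = 10.
Then o* = 10.

a* = 10, o* = 10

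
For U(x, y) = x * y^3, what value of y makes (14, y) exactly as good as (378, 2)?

y = 6

U(378, 2) = 3024.
Set U(14, y) = 3024 and solve.
With x = 14: y^3 = 3024/14 = 216; taking the cube root, y = 6.
Check: U(14, 6) = 3024.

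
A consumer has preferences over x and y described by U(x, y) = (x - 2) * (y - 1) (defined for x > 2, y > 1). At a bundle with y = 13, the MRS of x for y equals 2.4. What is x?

MU_x = (y−1), MU_y = (x−2).
MRS = (y−1)/(x−2).
Substitute y = 13: MRS = 12/(x − 2). Setting this equal to 2.4 gives x − 2 = 12/2.4 = 5, so x = 7.

x = 7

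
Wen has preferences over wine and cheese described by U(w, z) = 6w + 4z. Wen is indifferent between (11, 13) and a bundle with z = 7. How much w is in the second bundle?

U(11, 13) = 118.
Set U(w, 7) = 118 and solve.
6w + 4·7 = 118 ⇒ 6w = 90 ⇒ w = 15.
Check: U(15, 7) = 118.

w = 15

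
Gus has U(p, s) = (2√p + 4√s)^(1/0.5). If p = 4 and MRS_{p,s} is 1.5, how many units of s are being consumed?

s = 36

For CES with ρ = 0.5, MRS = (2/4)·√(s/p).
Setting (2/4)·√(s/4) = 1.5 gives √(s/4) = 3, so s/4 = 9 and s = 36.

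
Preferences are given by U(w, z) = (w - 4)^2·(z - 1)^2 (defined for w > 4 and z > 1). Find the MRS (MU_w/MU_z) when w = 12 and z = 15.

MRS = 1.75

MU_w = 2·(w−4)·(z−1)^2, MU_z = 2·(w−4)^2·(z−1).
MRS = (z−1)/(w−4).
At (12, 15): MRS = 1.75.
So at (12, 15) the consumer would give up 1.75 units of z for one more unit of w.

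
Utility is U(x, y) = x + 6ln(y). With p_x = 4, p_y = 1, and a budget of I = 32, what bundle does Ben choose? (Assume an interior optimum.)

x* = 2, y* = 24

MU_x = 1, MU_y = 6/y.
MRS = 1 ÷ (6/y).
Tangency: set MRS = p_x/p_y = 4/1 = 4.
MRS depends only on y: (1/6)·y = 4 ⇒ y* = 4/(1/6) = 24.
From the budget, 4·x = 32 − 1·24 = 8, so x* = 2.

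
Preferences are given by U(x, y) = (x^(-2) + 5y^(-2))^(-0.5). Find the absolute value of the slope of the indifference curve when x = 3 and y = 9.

MRS = 5.4

For CES with ρ = -2, MRS = (1/5)·(y/x)^3.
At (3, 9): MRS = 5.4.
That is, one extra unit of x is worth 5.4 units of y at the margin.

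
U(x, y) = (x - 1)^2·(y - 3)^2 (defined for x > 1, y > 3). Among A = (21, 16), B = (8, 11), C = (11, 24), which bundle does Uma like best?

Bundle A

Evaluate utility at each bundle:
U(A) = 67600.
U(B) = 3136.
U(C) = 44100.
Highest utility is A, so A ≻ C ≻ B.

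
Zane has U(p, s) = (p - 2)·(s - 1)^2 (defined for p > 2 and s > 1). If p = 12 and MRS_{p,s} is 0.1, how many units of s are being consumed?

s = 3

MU_p = (s−1)^2, MU_s = 2·(p−2)·(s−1).
MRS = (1/2)·(s−1)/(p−2).
Substitute p = 12: MRS = (s − 1)/20. Setting this equal to 0.1 gives s − 1 = 0.1·20 = 2, so s = 3.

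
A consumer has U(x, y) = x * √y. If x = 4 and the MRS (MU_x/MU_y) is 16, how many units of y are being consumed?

y = 32

MU_x = √y and MU_y = 0.5·x·y^(-0.5).
MRS = MU_x/MU_y = (2)·y/x.
Substitute x = 4: MRS = y/2. Setting y/2 = 16 gives y = 16·2 = 32.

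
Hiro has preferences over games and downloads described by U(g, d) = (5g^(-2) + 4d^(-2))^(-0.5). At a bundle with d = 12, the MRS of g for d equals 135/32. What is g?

For CES with ρ = -2, MRS = (5/4)·(d/g)^3.
Setting (5/4)·(12/g)^3 = 135/32 gives (12/g)^3 = 3.375, so 12/g = 1.5 and g = 8.

g = 8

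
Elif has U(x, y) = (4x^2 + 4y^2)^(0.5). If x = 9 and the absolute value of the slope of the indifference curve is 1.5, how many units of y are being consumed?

For CES with ρ = 2, MRS = (y/x)^(-1).
Setting (y/9)^(-1) = 1.5 gives y/9 = 2/3 and y = 6.

y = 6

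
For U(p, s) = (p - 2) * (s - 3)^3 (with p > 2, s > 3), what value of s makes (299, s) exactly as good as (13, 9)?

s = 5

U(13, 9) = 2376.
Set U(299, s) = 2376 and solve.
With p = 299: (299 − 2) = 297, so (s − 3)^3 = 2376/297 = 8.
Taking the cube root (with s > 3): s − 3 = 2, so s = 5.
Check: U(299, 5) = 2376.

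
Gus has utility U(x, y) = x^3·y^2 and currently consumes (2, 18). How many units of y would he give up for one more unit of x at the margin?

MRS = 13.5

MU_x = 3·x^2·y^2 and MU_y = 2·x^3·y.
MRS = MU_x/MU_y = (3/2)·y/x.
At (2, 18): MRS = 13.5.
So at (2, 18) the consumer would give up 13.5 units of y for one more unit of x.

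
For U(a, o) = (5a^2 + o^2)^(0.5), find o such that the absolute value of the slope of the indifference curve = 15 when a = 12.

For CES with ρ = 2, MRS = (5/1)·(o/a)^(-1).
Setting (5/1)·(o/12)^(-1) = 15 gives (o/12)^(-1) = 3, so o/12 = 1/3 and o = 4.

o = 4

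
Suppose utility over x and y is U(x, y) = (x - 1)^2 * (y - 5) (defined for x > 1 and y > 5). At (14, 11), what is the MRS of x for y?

MRS = 12/13

MU_x = 2·(x−1)·(y−5), MU_y = (x−1)^2.
MRS = (2/1)·(y−5)/(x−1).
At (14, 11): MRS = 12/13.
So at (14, 11) the consumer would give up 12/13 units of y for one more unit of x.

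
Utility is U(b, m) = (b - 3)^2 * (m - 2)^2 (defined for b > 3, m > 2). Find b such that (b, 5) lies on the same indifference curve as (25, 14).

b = 91

U(25, 14) = 69696.
Set U(b, 5) = 69696 and solve.
With m = 5: (5 − 2)^2 = 9, so (b − 3)^2 = 69696/9 = 7744.
Taking the square root (with b > 3): b − 3 = 88, so b = 91.
Check: U(91, 5) = 69696.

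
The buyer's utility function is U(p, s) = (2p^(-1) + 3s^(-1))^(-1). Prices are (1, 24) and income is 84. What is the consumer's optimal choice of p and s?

p* = 12, s* = 3

For CES with ρ = -1, MRS = (2/3)·(s/p)^2.
Tangency: set MRS = p_p/p_s = 1/24.
So (s/p)^2 = 1/16; taking the square root, s/p = 0.25, i.e. s = 0.25·p.
Substitute into the budget 1·p + 24·s = 84: 7·p = 84, so p* = 12 and s* = 0.25·12 = 3.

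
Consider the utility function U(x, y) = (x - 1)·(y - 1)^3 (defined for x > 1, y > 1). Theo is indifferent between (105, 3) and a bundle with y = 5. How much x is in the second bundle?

U(105, 3) = 832.
Set U(x, 5) = 832 and solve.
With y = 5: (5 − 1)^3 = 64, so (x − 1) = 832/64 = 13.
So x = 1 + 13 = 14.
Check: U(14, 5) = 832.

x = 14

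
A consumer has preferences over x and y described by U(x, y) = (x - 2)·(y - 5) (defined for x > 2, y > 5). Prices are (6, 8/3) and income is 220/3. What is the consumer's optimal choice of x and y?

MU_x = (y−5), MU_y = (x−2).
MRS = (y−5)/(x−2).
Tangency: set MRS = p_x/p_y = 6/(8/3) = 2.25.
So (y − 5)/(x − 2) = 2.25, i.e. (y − 5) = 2.25·(x − 2).
Rewrite the budget in excess-of-subsistence terms: 6·(x − 2) + (8/3)·(y − 5) = 220/3 − 6·2 − (8/3)·5 = 48.
Substituting, 12·(x − 2) = 48, so x − 2 = 4 and x* = 6.
Then y − 5 = 2.25·4 = 9, so y* = 14.

x* = 6, y* = 14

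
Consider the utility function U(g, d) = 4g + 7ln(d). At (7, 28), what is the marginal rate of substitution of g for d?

MU_g = 4, MU_d = 7/d.
MRS = 4 ÷ (7/d).
At (7, 28): MRS = 16.
That is, one extra unit of g is worth 16 units of d at the margin.

MRS = 16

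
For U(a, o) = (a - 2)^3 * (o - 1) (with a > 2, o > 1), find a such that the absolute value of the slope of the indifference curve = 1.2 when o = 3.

a = 7

MU_a = 3·(a−2)^2·(o−1), MU_o = (a−2)^3.
MRS = (3/1)·(o−1)/(a−2).
Substitute o = 3: MRS = 6/(a − 2). Setting this equal to 1.2 gives a − 2 = 6/1.2 = 5, so a = 7.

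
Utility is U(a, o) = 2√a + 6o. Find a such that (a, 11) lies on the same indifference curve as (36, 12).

U(36, 12) = 84.
Set U(a, 11) = 84 and solve.
With o = 11: 2√a = 84 − 6·11 = 18, so √a = 9 and a = 81.
Check: U(81, 11) = 84.

a = 81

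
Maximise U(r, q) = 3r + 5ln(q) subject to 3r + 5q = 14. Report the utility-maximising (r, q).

r* = 3, q* = 1

MU_r = 3, MU_q = 5/q.
MRS = 3 ÷ (5/q).
Tangency: set MRS = p_r/p_q = 3/5 = 0.6.
MRS depends only on q: 0.6·q = 0.6 ⇒ q* = 0.6/0.6 = 1.
From the budget, 3·r = 14 − 5·1 = 9, so r* = 3.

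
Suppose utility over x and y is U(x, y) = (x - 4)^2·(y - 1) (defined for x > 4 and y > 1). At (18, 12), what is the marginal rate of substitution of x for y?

MU_x = 2·(x−4)·(y−1), MU_y = (x−4)^2.
MRS = (2/1)·(y−1)/(x−4).
At (18, 12): MRS = 11/7.
So at (18, 12) the consumer would give up 11/7 units of y for one more unit of x.

MRS = 11/7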